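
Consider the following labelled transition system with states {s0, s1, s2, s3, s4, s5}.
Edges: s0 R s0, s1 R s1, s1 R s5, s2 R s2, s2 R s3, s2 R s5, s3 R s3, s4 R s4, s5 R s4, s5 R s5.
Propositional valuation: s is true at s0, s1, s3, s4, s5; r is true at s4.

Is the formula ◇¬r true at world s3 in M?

At s3: ◇¬r requires ¬r at some successor in {s3}.
  ¬r holds at s3, so ◇¬r is true at s3.

Yes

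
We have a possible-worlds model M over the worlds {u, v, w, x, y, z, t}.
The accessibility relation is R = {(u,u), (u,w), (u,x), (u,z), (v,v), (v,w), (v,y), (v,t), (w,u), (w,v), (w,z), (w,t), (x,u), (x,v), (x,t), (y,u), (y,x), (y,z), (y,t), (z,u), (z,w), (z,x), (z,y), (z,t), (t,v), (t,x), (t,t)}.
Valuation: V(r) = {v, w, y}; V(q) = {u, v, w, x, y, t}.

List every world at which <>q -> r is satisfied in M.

v, w, y

Let φ = <>q -> r. Evaluate φ at each world:
  u (successors {u, w, x, z}): φ is false.
  v (successors {v, w, y, t}): φ is true.
  w (successors {u, v, z, t}): φ is true.
  x (successors {u, v, t}): φ is false.
  y (successors {u, x, z, t}): φ is true.
  z (successors {u, w, x, y, t}): φ is false.
  t (successors {v, x, t}): φ is false.
For instance, at w:
  At w: <>q is true, r is true, so <>q -> r is true.
    At w: <>q requires q at some successor in {u, v, z, t}.
      q holds at u, so <>q is true at w.
Satisfying worlds: {v, w, y}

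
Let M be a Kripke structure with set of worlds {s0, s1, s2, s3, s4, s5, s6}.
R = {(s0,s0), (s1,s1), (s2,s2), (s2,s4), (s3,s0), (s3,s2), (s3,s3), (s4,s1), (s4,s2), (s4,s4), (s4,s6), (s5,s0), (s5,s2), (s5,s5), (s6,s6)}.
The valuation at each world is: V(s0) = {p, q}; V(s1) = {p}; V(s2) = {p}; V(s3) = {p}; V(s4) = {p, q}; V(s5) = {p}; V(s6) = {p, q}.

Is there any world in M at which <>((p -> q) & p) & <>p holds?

Let φ = <>((p -> q) & p) & <>p. Evaluate φ at each world:
  s0 (successors {s0}): φ is true.
  s1 (successors {s1}): φ is false.
  s2 (successors {s2, s4}): φ is true.
  s3 (successors {s0, s2, s3}): φ is true.
  s4 (successors {s1, s2, s4, s6}): φ is true.
  s5 (successors {s0, s2, s5}): φ is true.
  s6 (successors {s6}): φ is true.
Detail at s0 (witness):
  At s0: <>((p -> q) & p) is true, <>p is true, so <>((p -> q) & p) & <>p is true.
    At s0: <>((p -> q) & p) requires (p -> q) & p at some successor in {s0}.
      (p -> q) & p holds at s0, so <>((p -> q) & p) is true at s0.
    At s0: <>p requires p at some successor in {s0}.
      p holds at s0, so <>p is true at s0.

Yes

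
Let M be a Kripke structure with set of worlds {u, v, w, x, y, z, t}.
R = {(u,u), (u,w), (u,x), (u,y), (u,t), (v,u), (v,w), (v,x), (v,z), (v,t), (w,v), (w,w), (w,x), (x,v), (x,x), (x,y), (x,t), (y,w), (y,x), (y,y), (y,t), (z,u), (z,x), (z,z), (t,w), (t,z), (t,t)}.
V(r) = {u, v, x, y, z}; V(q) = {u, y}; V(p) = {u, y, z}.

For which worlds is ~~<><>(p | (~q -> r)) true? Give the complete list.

u, v, w, x, y, z, t

Let φ = ~~<><>(p | (~q -> r)). Evaluate φ at each world:
  u (successors {u, w, x, y, t}): φ is true.
  v (successors {u, w, x, z, t}): φ is true.
  w (successors {v, w, x}): φ is true.
  x (successors {v, x, y, t}): φ is true.
  y (successors {w, x, y, t}): φ is true.
  z (successors {u, x, z}): φ is true.
  t (successors {w, z, t}): φ is true.
For instance, at v:
  At v: ~<><>(p | (~q -> r)) is false, so ~~<><>(p | (~q -> r)) is true.
    At v: <><>(p | (~q -> r)) is true, so ~<><>(p | (~q -> r)) is false.
      At v: <><>(p | (~q -> r)) requires <>(p | (~q -> r)) at some successor in {u, w, x, z, t}.
        <>(p | (~q -> r)) holds at u, so <><>(p | (~q -> r)) is true at v.
Satisfying worlds: {u, v, w, x, y, z, t}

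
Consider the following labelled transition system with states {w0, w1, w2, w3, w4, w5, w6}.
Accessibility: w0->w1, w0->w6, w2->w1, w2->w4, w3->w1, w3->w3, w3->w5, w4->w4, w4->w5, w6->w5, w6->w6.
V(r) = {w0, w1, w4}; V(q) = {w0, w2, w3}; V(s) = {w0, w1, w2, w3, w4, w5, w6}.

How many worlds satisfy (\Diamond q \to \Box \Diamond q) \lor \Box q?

6

Let φ = (\Diamond q \to \Box \Diamond q) \lor \Box q. Evaluate φ at each world:
  w0 (successors {w1, w6}): φ is true.
  w1 (successors ∅): φ is true.
  w2 (successors {w1, w4}): φ is true.
  w3 (successors {w1, w3, w5}): φ is false.
  w4 (successors {w4, w5}): φ is true.
  w5 (successors ∅): φ is true.
  w6 (successors {w5, w6}): φ is true.
For instance, at w4:
  At w4: \Diamond q \to \Box \Diamond q is true, \Box q is false, so (\Diamond q \to \Box \Diamond q) \lor \Box q is true.
    At w4: \Diamond q is false, \Box \Diamond q is false, so \Diamond q \to \Box \Diamond q is true.
      At w4: \Diamond q requires q at some successor in {w4, w5}.
        At w4: q is false.
        At w5: q is false.
      So \Diamond q is false at w4.
      At w4: \Box \Diamond q requires \Diamond q at every successor {w4, w5}.
        \Diamond q fails at w4, so \Box \Diamond q is false at w4.
    At w4: \Box q requires q at every successor {w4, w5}.
      q fails at w4, so \Box q is false at w4.
Satisfying worlds: {w0, w1, w2, w4, w5, w6}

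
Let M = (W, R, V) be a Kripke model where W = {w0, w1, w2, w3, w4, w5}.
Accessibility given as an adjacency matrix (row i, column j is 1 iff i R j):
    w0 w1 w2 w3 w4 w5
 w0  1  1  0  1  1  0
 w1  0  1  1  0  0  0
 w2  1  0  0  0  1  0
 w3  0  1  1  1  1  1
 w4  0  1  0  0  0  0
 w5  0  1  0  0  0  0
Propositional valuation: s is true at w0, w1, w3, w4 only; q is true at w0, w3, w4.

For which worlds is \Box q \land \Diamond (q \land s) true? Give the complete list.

w2

Recall that \Box ψ holds at a world iff ψ holds at every accessible world, and \Diamond ψ holds iff ψ holds at some accessible world.
Let φ = \Box q \land \Diamond (q \land s). Evaluate φ at each world:
  w0 (successors {w0, w1, w3, w4}): φ is false.
  w1 (successors {w1, w2}): φ is false.
  w2 (successors {w0, w4}): φ is true.
  w3 (successors {w1, w2, w3, w4, w5}): φ is false.
  w4 (successors {w1}): φ is false.
  w5 (successors {w1}): φ is false.
For instance, at w0:
  At w0: \Box q is false, \Diamond (q \land s) is true, so \Box q \land \Diamond (q \land s) is false.
    At w0: \Box q requires q at every successor {w0, w1, w3, w4}.
      q fails at w1, so \Box q is false at w0.
    At w0: \Diamond (q \land s) requires q \land s at some successor in {w0, w1, w3, w4}.
      q \land s holds at w0, so \Diamond (q \land s) is true at w0.
Satisfying worlds: {w2}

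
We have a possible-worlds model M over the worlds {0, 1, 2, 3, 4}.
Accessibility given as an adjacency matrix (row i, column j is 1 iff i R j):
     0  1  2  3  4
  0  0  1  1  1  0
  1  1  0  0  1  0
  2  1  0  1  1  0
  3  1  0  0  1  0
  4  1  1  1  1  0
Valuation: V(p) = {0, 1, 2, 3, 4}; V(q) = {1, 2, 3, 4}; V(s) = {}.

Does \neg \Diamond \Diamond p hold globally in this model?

Recall that \Diamond ψ holds at a world iff ψ holds at some accessible world.
Let φ = \neg \Diamond \Diamond p. Evaluate φ at each world:
  0 (successors {1, 2, 3}): φ is false.
  1 (successors {0, 3}): φ is false.
  2 (successors {0, 2, 3}): φ is false.
  3 (successors {0, 3}): φ is false.
  4 (successors {0, 1, 2, 3}): φ is false.
Detail at 0 (counterexample):
  At 0: \Diamond \Diamond p is true, so \neg \Diamond \Diamond p is false.
    At 0: \Diamond \Diamond p requires \Diamond p at some successor in {1, 2, 3}.
      \Diamond p holds at 1, so \Diamond \Diamond p is true at 0.

No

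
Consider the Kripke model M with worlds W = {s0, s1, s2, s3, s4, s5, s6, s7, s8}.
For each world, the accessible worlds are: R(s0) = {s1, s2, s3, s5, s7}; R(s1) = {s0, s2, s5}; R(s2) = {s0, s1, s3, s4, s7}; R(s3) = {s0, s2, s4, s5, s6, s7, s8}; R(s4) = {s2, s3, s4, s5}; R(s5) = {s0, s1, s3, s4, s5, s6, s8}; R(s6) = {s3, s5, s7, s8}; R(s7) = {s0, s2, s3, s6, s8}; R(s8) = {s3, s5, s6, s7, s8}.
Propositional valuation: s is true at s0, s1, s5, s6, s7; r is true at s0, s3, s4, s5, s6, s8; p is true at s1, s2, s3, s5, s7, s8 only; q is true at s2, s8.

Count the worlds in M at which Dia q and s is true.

5

Let φ = Dia q and s. Evaluate φ at each world:
  s0 (successors {s1, s2, s3, s5, s7}): φ is true.
  s1 (successors {s0, s2, s5}): φ is true.
  s2 (successors {s0, s1, s3, s4, s7}): φ is false.
  s3 (successors {s0, s2, s4, s5, s6, s7, s8}): φ is false.
  s4 (successors {s2, s3, s4, s5}): φ is false.
  s5 (successors {s0, s1, s3, s4, s5, s6, s8}): φ is true.
  s6 (successors {s3, s5, s7, s8}): φ is true.
  s7 (successors {s0, s2, s3, s6, s8}): φ is true.
  s8 (successors {s3, s5, s6, s7, s8}): φ is false.
For instance, at s1:
  At s1: Dia q is true, s is true, so Dia q and s is true.
    At s1: Dia q requires q at some successor in {s0, s2, s5}.
      q holds at s2, so Dia q is true at s1.
Satisfying worlds: {s0, s1, s5, s6, s7}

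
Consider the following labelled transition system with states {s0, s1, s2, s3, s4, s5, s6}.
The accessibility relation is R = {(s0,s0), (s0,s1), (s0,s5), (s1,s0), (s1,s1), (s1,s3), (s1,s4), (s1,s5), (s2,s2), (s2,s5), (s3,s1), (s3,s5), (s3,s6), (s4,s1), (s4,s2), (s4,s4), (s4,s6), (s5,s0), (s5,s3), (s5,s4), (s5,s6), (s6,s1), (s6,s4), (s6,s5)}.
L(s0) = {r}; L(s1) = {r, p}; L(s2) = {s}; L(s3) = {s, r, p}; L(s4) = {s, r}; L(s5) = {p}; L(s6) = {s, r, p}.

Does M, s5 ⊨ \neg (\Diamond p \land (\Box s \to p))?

At s5: \Diamond p \land (\Box s \to p) is true, so \neg (\Diamond p \land (\Box s \to p)) is false.
  At s5: \Diamond p is true, \Box s \to p is true, so \Diamond p \land (\Box s \to p) is true.
    At s5: \Diamond p requires p at some successor in {s0, s3, s4, s6}.
      p holds at s3, so \Diamond p is true at s5.
    At s5: \Box s is false, p is true, so \Box s \to p is true.
      At s5: \Box s requires s at every successor {s0, s3, s4, s6}.
        s fails at s0, so \Box s is false at s5.

No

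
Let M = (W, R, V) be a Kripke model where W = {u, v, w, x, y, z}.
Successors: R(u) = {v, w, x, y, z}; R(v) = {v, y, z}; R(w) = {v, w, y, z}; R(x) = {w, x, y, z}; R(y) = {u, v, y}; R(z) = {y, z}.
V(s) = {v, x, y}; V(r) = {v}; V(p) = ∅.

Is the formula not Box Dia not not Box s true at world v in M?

Yes

At v: Box Dia not not Box s is false, so not Box Dia not not Box s is true.
  At v: Box Dia not not Box s requires Dia not not Box s at every successor {v, y, z}.
    Dia not not Box s fails at v, so Box Dia not not Box s is false at v.
      At v: Dia not not Box s requires not not Box s at some successor in {v, y, z}.
        At v: not not Box s is false.
        At y: not not Box s is false.
        At z: not not Box s is false.
      So Dia not not Box s is false at v.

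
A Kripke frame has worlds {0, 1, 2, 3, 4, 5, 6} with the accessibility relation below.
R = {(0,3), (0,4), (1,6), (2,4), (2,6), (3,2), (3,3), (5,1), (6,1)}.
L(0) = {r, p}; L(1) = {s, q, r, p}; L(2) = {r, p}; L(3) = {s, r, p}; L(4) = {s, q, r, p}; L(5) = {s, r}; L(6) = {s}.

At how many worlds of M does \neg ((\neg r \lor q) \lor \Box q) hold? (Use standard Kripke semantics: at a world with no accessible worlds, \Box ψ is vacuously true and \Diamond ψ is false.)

Let φ = \neg ((\neg r \lor q) \lor \Box q). Evaluate φ at each world:
  0 (successors {3, 4}): φ is true.
  1 (successors {6}): φ is false.
  2 (successors {4, 6}): φ is true.
  3 (successors {2, 3}): φ is true.
  4 (successors ∅): φ is false.
  5 (successors {1}): φ is false.
  6 (successors {1}): φ is false.
For instance, at 1:
  At 1: (\neg r \lor q) \lor \Box q is true, so \neg ((\neg r \lor q) \lor \Box q) is false.
    At 1: \neg r \lor q is true, \Box q is false, so (\neg r \lor q) \lor \Box q is true.
      At 1: \Box q requires q at every successor {6}.
        q fails at 6, so \Box q is false at 1.
Satisfying worlds: {0, 2, 3}

3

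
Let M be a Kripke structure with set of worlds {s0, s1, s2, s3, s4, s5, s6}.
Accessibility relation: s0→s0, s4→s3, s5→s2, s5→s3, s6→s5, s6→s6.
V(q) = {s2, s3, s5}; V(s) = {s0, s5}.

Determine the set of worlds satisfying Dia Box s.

Let φ = Dia Box s. Evaluate φ at each world:
  s0 (successors {s0}): φ is true.
  s1 (successors ∅): φ is false.
  s2 (successors ∅): φ is false.
  s3 (successors ∅): φ is false.
  s4 (successors {s3}): φ is true.
  s5 (successors {s2, s3}): φ is true.
  s6 (successors {s5, s6}): φ is false.
For instance, at s5:
  At s5: Dia Box s requires Box s at some successor in {s2, s3}.
    Box s holds at s2, so Dia Box s is true at s5.
      At s2: no accessible worlds, so Box s holds vacuously.
Satisfying worlds: {s0, s4, s5}

s0, s4, s5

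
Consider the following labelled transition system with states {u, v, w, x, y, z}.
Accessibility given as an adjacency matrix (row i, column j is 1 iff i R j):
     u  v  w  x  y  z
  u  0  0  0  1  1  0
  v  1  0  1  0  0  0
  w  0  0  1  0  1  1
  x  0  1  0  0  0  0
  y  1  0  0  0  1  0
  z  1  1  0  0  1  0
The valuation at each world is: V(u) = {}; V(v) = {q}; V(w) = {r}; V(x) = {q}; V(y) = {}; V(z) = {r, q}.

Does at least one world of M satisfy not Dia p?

Yes

Let φ = not Dia p. Evaluate φ at each world:
  u (successors {x, y}): φ is true.
  v (successors {u, w}): φ is true.
  w (successors {w, y, z}): φ is true.
  x (successors {v}): φ is true.
  y (successors {u, y}): φ is true.
  z (successors {u, v, y}): φ is true.
Detail at u (witness):
  At u: Dia p is false, so not Dia p is true.
    At u: Dia p requires p at some successor in {x, y}.
      At x: p is false.
      At y: p is false.
    So Dia p is false at u.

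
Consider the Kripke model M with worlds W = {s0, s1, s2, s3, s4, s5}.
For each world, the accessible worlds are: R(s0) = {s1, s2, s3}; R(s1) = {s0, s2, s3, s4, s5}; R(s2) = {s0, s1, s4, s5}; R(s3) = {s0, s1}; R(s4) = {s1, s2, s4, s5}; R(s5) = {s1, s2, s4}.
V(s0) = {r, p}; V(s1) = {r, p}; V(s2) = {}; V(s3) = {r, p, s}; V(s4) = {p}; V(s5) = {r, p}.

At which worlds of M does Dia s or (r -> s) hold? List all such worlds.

s0, s1, s2, s3, s4

Let φ = Dia s or (r -> s). Evaluate φ at each world:
  s0 (successors {s1, s2, s3}): φ is true.
  s1 (successors {s0, s2, s3, s4, s5}): φ is true.
  s2 (successors {s0, s1, s4, s5}): φ is true.
  s3 (successors {s0, s1}): φ is true.
  s4 (successors {s1, s2, s4, s5}): φ is true.
  s5 (successors {s1, s2, s4}): φ is false.
For instance, at s5:
  At s5: Dia s is false, r -> s is false, so Dia s or (r -> s) is false.
    At s5: Dia s requires s at some successor in {s1, s2, s4}.
      At s1: s is false.
      At s2: s is false.
      At s4: s is false.
    So Dia s is false at s5.
Satisfying worlds: {s0, s1, s2, s3, s4}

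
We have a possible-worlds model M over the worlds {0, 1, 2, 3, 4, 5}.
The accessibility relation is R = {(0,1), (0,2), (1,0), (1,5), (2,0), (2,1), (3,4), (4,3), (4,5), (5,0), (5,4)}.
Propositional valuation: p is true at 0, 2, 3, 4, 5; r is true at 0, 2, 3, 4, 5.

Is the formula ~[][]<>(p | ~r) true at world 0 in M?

At 0: [][]<>(p | ~r) is true, so ~[][]<>(p | ~r) is false.
  At 0: [][]<>(p | ~r) requires []<>(p | ~r) at every successor {1, 2}.
      At 1: []<>(p | ~r) requires <>(p | ~r) at every successor {0, 5}.
        At 0: <>(p | ~r) is true.
        At 5: <>(p | ~r) is true.
      So []<>(p | ~r) is true at 1.
      At 2: []<>(p | ~r) requires <>(p | ~r) at every successor {0, 1}.
        At 0: <>(p | ~r) is true.
        At 1: <>(p | ~r) is true.
      So []<>(p | ~r) is true at 2.
  So [][]<>(p | ~r) is true at 0.

No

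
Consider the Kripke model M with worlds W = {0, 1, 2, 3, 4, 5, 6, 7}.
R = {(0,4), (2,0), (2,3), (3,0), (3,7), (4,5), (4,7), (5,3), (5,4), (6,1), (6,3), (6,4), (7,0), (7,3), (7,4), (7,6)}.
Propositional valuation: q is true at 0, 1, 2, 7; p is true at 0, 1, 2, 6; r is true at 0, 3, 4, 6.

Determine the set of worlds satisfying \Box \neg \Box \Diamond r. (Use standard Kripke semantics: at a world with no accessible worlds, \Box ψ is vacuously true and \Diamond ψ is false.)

1, 3, 4

Recall that \Box ψ holds at a world iff ψ holds at every accessible world, and \Diamond ψ holds iff ψ holds at some accessible world.
Let φ = \Box \neg \Box \Diamond r. Evaluate φ at each world:
  0 (successors {4}): φ is false.
  1 (successors ∅): φ is true.
  2 (successors {0, 3}): φ is false.
  3 (successors {0, 7}): φ is true.
  4 (successors {5, 7}): φ is true.
  5 (successors {3, 4}): φ is false.
  6 (successors {1, 3, 4}): φ is false.
  7 (successors {0, 3, 4, 6}): φ is false.
For instance, at 7:
  At 7: \Box \neg \Box \Diamond r requires \neg \Box \Diamond r at every successor {0, 3, 4, 6}.
    \neg \Box \Diamond r fails at 3, so \Box \neg \Box \Diamond r is false at 7.
      At 3: \Box \Diamond r is true, so \neg \Box \Diamond r is false.
Satisfying worlds: {1, 3, 4}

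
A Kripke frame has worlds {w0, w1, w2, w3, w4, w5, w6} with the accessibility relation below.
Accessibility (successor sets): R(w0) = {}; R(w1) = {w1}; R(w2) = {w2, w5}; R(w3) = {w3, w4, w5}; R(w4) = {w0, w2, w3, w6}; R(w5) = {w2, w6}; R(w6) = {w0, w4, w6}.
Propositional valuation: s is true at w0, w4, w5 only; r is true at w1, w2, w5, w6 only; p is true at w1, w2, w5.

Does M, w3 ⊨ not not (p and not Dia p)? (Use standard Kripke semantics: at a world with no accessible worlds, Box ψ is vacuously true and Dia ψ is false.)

At w3: not (p and not Dia p) is true, so not not (p and not Dia p) is false.
  At w3: p and not Dia p is false, so not (p and not Dia p) is true.
    At w3: p is false, not Dia p is false, so p and not Dia p is false.
      At w3: Dia p is true, so not Dia p is false.

No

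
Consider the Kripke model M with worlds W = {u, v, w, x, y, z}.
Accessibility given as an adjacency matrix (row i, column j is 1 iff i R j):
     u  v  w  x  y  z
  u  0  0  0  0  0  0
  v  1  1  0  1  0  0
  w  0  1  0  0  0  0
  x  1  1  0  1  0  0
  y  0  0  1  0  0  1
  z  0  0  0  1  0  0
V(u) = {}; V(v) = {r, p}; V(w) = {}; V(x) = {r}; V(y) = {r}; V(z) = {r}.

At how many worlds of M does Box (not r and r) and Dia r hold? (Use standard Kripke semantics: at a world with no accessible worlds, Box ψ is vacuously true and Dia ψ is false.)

Recall that Box ψ holds at a world iff ψ holds at every accessible world, and Dia ψ holds iff ψ holds at some accessible world.
Let φ = Box (not r and r) and Dia r. Evaluate φ at each world:
  u (successors ∅): φ is false.
  v (successors {u, v, x}): φ is false.
  w (successors {v}): φ is false.
  x (successors {u, v, x}): φ is false.
  y (successors {w, z}): φ is false.
  z (successors {x}): φ is false.
For instance, at v:
  At v: Box (not r and r) is false, Dia r is true, so Box (not r and r) and Dia r is false.
    At v: Box (not r and r) requires not r and r at every successor {u, v, x}.
      not r and r fails at u, so Box (not r and r) is false at v.
    At v: Dia r requires r at some successor in {u, v, x}.
      r holds at v, so Dia r is true at v.
Satisfying worlds: none.

0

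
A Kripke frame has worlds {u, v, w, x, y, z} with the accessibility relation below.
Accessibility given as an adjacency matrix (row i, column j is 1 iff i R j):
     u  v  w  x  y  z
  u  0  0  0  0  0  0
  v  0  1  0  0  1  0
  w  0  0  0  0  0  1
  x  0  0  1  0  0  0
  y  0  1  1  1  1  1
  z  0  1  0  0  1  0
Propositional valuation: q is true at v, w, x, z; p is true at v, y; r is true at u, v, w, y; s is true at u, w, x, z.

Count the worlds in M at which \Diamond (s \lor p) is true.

Let φ = \Diamond (s \lor p). Evaluate φ at each world:
  u (successors ∅): φ is false.
  v (successors {v, y}): φ is true.
  w (successors {z}): φ is true.
  x (successors {w}): φ is true.
  y (successors {v, w, x, y, z}): φ is true.
  z (successors {v, y}): φ is true.
For instance, at z:
  At z: \Diamond (s \lor p) requires s \lor p at some successor in {v, y}.
    s \lor p holds at v, so \Diamond (s \lor p) is true at z.
Satisfying worlds: {v, w, x, y, z}

5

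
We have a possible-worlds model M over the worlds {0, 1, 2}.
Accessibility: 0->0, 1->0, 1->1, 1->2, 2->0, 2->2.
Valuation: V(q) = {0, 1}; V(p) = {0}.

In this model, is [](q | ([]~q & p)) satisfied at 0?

Recall that []ψ holds at a world iff ψ holds at every accessible world, and <>ψ holds iff ψ holds at some accessible world.
At 0: [](q | ([]~q & p)) requires q | ([]~q & p) at every successor {0}.
    At 0: q is true, []~q & p is false, so q | ([]~q & p) is true.
      At 0: []~q is false, p is true, so []~q & p is false.
So [](q | ([]~q & p)) is true at 0.

Yes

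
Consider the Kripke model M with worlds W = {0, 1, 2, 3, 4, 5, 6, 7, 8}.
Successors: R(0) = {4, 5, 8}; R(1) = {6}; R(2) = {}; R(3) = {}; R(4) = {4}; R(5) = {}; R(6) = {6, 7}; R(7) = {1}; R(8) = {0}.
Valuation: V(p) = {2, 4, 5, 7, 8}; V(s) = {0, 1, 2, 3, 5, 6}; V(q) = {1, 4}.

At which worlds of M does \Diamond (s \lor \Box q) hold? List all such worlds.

0, 1, 4, 6, 7, 8

Let φ = \Diamond (s \lor \Box q). Evaluate φ at each world:
  0 (successors {4, 5, 8}): φ is true.
  1 (successors {6}): φ is true.
  2 (successors ∅): φ is false.
  3 (successors ∅): φ is false.
  4 (successors {4}): φ is true.
  5 (successors ∅): φ is false.
  6 (successors {6, 7}): φ is true.
  7 (successors {1}): φ is true.
  8 (successors {0}): φ is true.
For instance, at 7:
  At 7: \Diamond (s \lor \Box q) requires s \lor \Box q at some successor in {1}.
    s \lor \Box q holds at 1, so \Diamond (s \lor \Box q) is true at 7.
      At 1: s is true, \Box q is false, so s \lor \Box q is true.
Satisfying worlds: {0, 1, 4, 6, 7, 8}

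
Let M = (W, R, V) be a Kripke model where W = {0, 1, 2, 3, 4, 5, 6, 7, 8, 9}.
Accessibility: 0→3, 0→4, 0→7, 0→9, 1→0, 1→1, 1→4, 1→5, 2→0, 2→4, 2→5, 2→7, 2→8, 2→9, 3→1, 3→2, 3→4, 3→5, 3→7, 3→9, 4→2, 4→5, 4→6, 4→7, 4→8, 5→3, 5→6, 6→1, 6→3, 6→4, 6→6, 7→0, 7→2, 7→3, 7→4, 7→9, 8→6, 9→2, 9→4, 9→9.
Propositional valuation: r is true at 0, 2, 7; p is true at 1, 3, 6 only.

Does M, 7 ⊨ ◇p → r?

Yes

At 7: ◇p is true, r is true, so ◇p → r is true.
  At 7: ◇p requires p at some successor in {0, 2, 3, 4, 9}.
    p holds at 3, so ◇p is true at 7.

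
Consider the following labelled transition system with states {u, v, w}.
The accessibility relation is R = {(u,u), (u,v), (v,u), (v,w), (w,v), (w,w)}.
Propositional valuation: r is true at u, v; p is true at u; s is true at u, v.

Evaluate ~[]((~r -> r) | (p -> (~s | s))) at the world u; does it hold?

No

Recall that []ψ holds at a world iff ψ holds at every accessible world, and <>ψ holds iff ψ holds at some accessible world.
At u: []((~r -> r) | (p -> (~s | s))) is true, so ~[]((~r -> r) | (p -> (~s | s))) is false.
  At u: []((~r -> r) | (p -> (~s | s))) requires (~r -> r) | (p -> (~s | s)) at every successor {u, v}.
    At u: (~r -> r) | (p -> (~s | s)) is true.
    At v: (~r -> r) | (p -> (~s | s)) is true.
  So []((~r -> r) | (p -> (~s | s))) is true at u.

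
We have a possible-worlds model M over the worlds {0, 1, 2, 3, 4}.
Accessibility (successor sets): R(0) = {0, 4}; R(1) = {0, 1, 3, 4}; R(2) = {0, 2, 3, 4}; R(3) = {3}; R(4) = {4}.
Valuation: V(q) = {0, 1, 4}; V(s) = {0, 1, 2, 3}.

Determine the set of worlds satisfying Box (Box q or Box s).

Let φ = Box (Box q or Box s). Evaluate φ at each world:
  0 (successors {0, 4}): φ is true.
  1 (successors {0, 1, 3, 4}): φ is false.
  2 (successors {0, 2, 3, 4}): φ is false.
  3 (successors {3}): φ is true.
  4 (successors {4}): φ is true.
For instance, at 4:
  At 4: Box (Box q or Box s) requires Box q or Box s at every successor {4}.
      At 4: Box q is true, Box s is false, so Box q or Box s is true.
  So Box (Box q or Box s) is true at 4.
Satisfying worlds: {0, 3, 4}

0, 3, 4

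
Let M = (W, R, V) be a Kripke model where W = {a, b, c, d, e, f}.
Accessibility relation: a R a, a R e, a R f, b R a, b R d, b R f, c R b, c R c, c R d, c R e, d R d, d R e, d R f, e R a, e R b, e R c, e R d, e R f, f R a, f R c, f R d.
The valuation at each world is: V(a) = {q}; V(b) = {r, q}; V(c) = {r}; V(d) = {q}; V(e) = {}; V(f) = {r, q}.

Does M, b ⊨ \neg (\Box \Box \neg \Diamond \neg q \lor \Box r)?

At b: \Box \Box \neg \Diamond \neg q \lor \Box r is false, so \neg (\Box \Box \neg \Diamond \neg q \lor \Box r) is true.
  At b: \Box \Box \neg \Diamond \neg q is false, \Box r is false, so \Box \Box \neg \Diamond \neg q \lor \Box r is false.
    At b: \Box \Box \neg \Diamond \neg q requires \Box \neg \Diamond \neg q at every successor {a, d, f}.
      \Box \neg \Diamond \neg q fails at a, so \Box \Box \neg \Diamond \neg q is false at b.
    At b: \Box r requires r at every successor {a, d, f}.
      r fails at a, so \Box r is false at b.

Yes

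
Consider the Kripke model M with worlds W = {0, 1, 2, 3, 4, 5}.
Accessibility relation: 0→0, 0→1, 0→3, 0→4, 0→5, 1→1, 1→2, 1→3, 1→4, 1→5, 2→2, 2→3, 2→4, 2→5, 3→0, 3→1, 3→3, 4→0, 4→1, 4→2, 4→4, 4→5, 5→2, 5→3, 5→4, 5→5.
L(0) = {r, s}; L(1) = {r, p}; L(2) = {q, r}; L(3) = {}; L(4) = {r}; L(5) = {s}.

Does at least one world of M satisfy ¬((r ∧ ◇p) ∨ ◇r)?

Let φ = ¬((r ∧ ◇p) ∨ ◇r). Evaluate φ at each world:
  0 (successors {0, 1, 3, 4, 5}): φ is false.
  1 (successors {1, 2, 3, 4, 5}): φ is false.
  2 (successors {2, 3, 4, 5}): φ is false.
  3 (successors {0, 1, 3}): φ is false.
  4 (successors {0, 1, 2, 4, 5}): φ is false.
  5 (successors {2, 3, 4, 5}): φ is false.
For instance, at 4:
  At 4: (r ∧ ◇p) ∨ ◇r is true, so ¬((r ∧ ◇p) ∨ ◇r) is false.
    At 4: r ∧ ◇p is true, ◇r is true, so (r ∧ ◇p) ∨ ◇r is true.
      At 4: r is true, ◇p is true, so r ∧ ◇p is true.
      At 4: ◇r requires r at some successor in {0, 1, 2, 4, 5}.
        r holds at 0, so ◇r is true at 4.

No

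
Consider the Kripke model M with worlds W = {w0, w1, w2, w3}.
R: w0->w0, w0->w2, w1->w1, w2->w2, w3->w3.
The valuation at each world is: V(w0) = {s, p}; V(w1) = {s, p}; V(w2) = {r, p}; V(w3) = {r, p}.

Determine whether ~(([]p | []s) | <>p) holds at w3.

At w3: ([]p | []s) | <>p is true, so ~(([]p | []s) | <>p) is false.
  At w3: []p | []s is true, <>p is true, so ([]p | []s) | <>p is true.
    At w3: []p is true, []s is false, so []p | []s is true.
      At w3: []p requires p at every successor {w3}.
        At w3: p is true.
      So []p is true at w3.
      At w3: []s requires s at every successor {w3}.
        s fails at w3, so []s is false at w3.
    At w3: <>p requires p at some successor in {w3}.
      p holds at w3, so <>p is true at w3.

No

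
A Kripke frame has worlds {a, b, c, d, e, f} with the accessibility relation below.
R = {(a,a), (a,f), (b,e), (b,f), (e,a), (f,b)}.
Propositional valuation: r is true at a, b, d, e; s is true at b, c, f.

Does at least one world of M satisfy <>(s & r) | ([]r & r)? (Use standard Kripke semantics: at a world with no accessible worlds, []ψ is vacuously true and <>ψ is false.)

Yes

Let φ = <>(s & r) | ([]r & r). Evaluate φ at each world:
  a (successors {a, f}): φ is false.
  b (successors {e, f}): φ is false.
  c (successors ∅): φ is false.
  d (successors ∅): φ is true.
  e (successors {a}): φ is true.
  f (successors {b}): φ is true.
Detail at d (witness):
  At d: <>(s & r) is false, []r & r is true, so <>(s & r) | ([]r & r) is true.
    At d: no accessible worlds, so <>(s & r) is false.
    At d: []r is true, r is true, so []r & r is true.
      At d: no accessible worlds, so []r holds vacuously.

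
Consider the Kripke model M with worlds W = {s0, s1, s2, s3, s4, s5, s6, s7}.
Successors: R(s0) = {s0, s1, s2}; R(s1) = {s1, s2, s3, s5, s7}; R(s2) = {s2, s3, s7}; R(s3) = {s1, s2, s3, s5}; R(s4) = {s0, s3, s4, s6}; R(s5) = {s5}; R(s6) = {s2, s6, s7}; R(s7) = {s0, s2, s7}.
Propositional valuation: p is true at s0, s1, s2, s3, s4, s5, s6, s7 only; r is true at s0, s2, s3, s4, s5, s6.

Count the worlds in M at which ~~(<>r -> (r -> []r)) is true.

4

Recall that []ψ holds at a world iff ψ holds at every accessible world, and <>ψ holds iff ψ holds at some accessible world.
Let φ = ~~(<>r -> (r -> []r)). Evaluate φ at each world:
  s0 (successors {s0, s1, s2}): φ is false.
  s1 (successors {s1, s2, s3, s5, s7}): φ is true.
  s2 (successors {s2, s3, s7}): φ is false.
  s3 (successors {s1, s2, s3, s5}): φ is false.
  s4 (successors {s0, s3, s4, s6}): φ is true.
  s5 (successors {s5}): φ is true.
  s6 (successors {s2, s6, s7}): φ is false.
  s7 (successors {s0, s2, s7}): φ is true.
For instance, at s0:
  At s0: ~(<>r -> (r -> []r)) is true, so ~~(<>r -> (r -> []r)) is false.
    At s0: <>r -> (r -> []r) is false, so ~(<>r -> (r -> []r)) is true.
      At s0: <>r is true, r -> []r is false, so <>r -> (r -> []r) is false.
Satisfying worlds: {s1, s4, s5, s7}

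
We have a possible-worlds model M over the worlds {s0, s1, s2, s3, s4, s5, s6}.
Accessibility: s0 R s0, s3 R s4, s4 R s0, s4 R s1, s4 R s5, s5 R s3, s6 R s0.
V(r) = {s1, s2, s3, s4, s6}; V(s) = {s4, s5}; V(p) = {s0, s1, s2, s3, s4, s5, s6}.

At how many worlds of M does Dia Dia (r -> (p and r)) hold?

5

Let φ = Dia Dia (r -> (p and r)). Evaluate φ at each world:
  s0 (successors {s0}): φ is true.
  s1 (successors ∅): φ is false.
  s2 (successors ∅): φ is false.
  s3 (successors {s4}): φ is true.
  s4 (successors {s0, s1, s5}): φ is true.
  s5 (successors {s3}): φ is true.
  s6 (successors {s0}): φ is true.
For instance, at s4:
  At s4: Dia Dia (r -> (p and r)) requires Dia (r -> (p and r)) at some successor in {s0, s1, s5}.
    Dia (r -> (p and r)) holds at s0, so Dia Dia (r -> (p and r)) is true at s4.
      At s0: Dia (r -> (p and r)) requires r -> (p and r) at some successor in {s0}.
        r -> (p and r) holds at s0, so Dia (r -> (p and r)) is true at s0.
Satisfying worlds: {s0, s3, s4, s5, s6}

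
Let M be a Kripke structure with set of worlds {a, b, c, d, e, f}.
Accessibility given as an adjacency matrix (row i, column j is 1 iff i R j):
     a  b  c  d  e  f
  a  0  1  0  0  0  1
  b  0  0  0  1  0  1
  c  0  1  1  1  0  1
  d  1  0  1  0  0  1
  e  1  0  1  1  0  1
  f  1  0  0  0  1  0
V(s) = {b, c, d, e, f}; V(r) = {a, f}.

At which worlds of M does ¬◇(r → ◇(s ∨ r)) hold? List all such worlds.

none

Let φ = ¬◇(r → ◇(s ∨ r)). Evaluate φ at each world:
  a (successors {b, f}): φ is false.
  b (successors {d, f}): φ is false.
  c (successors {b, c, d, f}): φ is false.
  d (successors {a, c, f}): φ is false.
  e (successors {a, c, d, f}): φ is false.
  f (successors {a, e}): φ is false.
For instance, at f:
  At f: ◇(r → ◇(s ∨ r)) is true, so ¬◇(r → ◇(s ∨ r)) is false.
    At f: ◇(r → ◇(s ∨ r)) requires r → ◇(s ∨ r) at some successor in {a, e}.
      r → ◇(s ∨ r) holds at a, so ◇(r → ◇(s ∨ r)) is true at f.
Satisfying worlds: none.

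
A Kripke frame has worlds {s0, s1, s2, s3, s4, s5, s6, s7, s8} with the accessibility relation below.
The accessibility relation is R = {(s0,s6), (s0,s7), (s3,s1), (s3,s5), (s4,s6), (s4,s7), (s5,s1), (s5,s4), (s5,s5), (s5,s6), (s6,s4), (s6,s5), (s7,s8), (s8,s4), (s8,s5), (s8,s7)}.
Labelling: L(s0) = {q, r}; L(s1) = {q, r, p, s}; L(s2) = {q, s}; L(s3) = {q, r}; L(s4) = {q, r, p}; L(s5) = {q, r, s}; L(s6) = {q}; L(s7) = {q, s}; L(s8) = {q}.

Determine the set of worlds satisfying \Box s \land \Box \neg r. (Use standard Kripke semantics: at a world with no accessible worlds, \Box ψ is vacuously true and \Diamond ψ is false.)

Let φ = \Box s \land \Box \neg r. Evaluate φ at each world:
  s0 (successors {s6, s7}): φ is false.
  s1 (successors ∅): φ is true.
  s2 (successors ∅): φ is true.
  s3 (successors {s1, s5}): φ is false.
  s4 (successors {s6, s7}): φ is false.
  s5 (successors {s1, s4, s5, s6}): φ is false.
  s6 (successors {s4, s5}): φ is false.
  s7 (successors {s8}): φ is false.
  s8 (successors {s4, s5, s7}): φ is false.
For instance, at s3:
  At s3: \Box s is true, \Box \neg r is false, so \Box s \land \Box \neg r is false.
    At s3: \Box s requires s at every successor {s1, s5}.
      At s1: s is true.
      At s5: s is true.
    So \Box s is true at s3.
    At s3: \Box \neg r requires \neg r at every successor {s1, s5}.
      \neg r fails at s1, so \Box \neg r is false at s3.
Satisfying worlds: {s1, s2}

s1, s2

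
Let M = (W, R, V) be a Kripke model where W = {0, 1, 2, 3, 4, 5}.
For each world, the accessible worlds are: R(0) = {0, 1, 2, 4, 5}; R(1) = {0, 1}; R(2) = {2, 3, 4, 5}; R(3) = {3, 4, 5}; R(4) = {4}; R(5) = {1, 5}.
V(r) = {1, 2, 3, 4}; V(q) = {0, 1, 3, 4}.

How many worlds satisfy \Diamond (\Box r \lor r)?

Let φ = \Diamond (\Box r \lor r). Evaluate φ at each world:
  0 (successors {0, 1, 2, 4, 5}): φ is true.
  1 (successors {0, 1}): φ is true.
  2 (successors {2, 3, 4, 5}): φ is true.
  3 (successors {3, 4, 5}): φ is true.
  4 (successors {4}): φ is true.
  5 (successors {1, 5}): φ is true.
For instance, at 0:
  At 0: \Diamond (\Box r \lor r) requires \Box r \lor r at some successor in {0, 1, 2, 4, 5}.
    \Box r \lor r holds at 1, so \Diamond (\Box r \lor r) is true at 0.
      At 1: \Box r is false, r is true, so \Box r \lor r is true.
Satisfying worlds: {0, 1, 2, 3, 4, 5}

6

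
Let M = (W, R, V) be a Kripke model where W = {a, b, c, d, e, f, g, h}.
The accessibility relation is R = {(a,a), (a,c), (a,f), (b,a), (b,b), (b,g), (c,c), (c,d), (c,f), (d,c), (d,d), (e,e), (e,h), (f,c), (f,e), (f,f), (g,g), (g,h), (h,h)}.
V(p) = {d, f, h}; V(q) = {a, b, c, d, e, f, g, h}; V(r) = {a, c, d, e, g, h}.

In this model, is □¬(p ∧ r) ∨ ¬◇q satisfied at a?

Yes

At a: □¬(p ∧ r) is true, ¬◇q is false, so □¬(p ∧ r) ∨ ¬◇q is true.
  At a: □¬(p ∧ r) requires ¬(p ∧ r) at every successor {a, c, f}.
    At a: ¬(p ∧ r) is true.
    At c: ¬(p ∧ r) is true.
    At f: ¬(p ∧ r) is true.
  So □¬(p ∧ r) is true at a.
  At a: ◇q is true, so ¬◇q is false.
    At a: ◇q requires q at some successor in {a, c, f}.
      q holds at a, so ◇q is true at a.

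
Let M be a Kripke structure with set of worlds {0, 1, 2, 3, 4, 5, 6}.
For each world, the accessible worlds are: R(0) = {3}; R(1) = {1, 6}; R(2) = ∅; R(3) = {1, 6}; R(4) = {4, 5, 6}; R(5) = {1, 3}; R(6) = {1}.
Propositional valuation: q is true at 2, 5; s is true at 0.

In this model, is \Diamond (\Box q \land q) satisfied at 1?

No

At 1: \Diamond (\Box q \land q) requires \Box q \land q at some successor in {1, 6}.
  At 1: \Box q \land q is false.
  At 6: \Box q \land q is false.
So \Diamond (\Box q \land q) is false at 1.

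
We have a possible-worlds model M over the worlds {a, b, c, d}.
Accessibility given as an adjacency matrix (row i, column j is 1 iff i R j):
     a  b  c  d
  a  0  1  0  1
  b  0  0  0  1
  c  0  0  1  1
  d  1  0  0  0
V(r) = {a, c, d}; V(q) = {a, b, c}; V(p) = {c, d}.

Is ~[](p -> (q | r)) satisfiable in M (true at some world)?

Let φ = ~[](p -> (q | r)). Evaluate φ at each world:
  a (successors {b, d}): φ is false.
  b (successors {d}): φ is false.
  c (successors {c, d}): φ is false.
  d (successors {a}): φ is false.
For instance, at d:
  At d: [](p -> (q | r)) is true, so ~[](p -> (q | r)) is false.
    At d: [](p -> (q | r)) requires p -> (q | r) at every successor {a}.
      At a: p -> (q | r) is true.
    So [](p -> (q | r)) is true at d.

No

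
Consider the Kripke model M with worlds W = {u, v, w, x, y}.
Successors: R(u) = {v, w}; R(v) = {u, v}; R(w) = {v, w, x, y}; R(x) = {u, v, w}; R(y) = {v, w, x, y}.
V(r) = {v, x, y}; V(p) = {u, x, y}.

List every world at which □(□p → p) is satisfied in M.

Let φ = □(□p → p). Evaluate φ at each world:
  u (successors {v, w}): φ is true.
  v (successors {u, v}): φ is true.
  w (successors {v, w, x, y}): φ is true.
  x (successors {u, v, w}): φ is true.
  y (successors {v, w, x, y}): φ is true.
For instance, at u:
  At u: □(□p → p) requires □p → p at every successor {v, w}.
      At v: □p is false, p is false, so □p → p is true.
      At w: □p is false, p is false, so □p → p is true.
  So □(□p → p) is true at u.
Satisfying worlds: {u, v, w, x, y}

u, v, w, x, y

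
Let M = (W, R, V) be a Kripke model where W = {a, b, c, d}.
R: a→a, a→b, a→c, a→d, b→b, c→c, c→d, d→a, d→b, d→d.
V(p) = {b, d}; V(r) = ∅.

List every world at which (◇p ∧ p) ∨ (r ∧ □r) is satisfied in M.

b, d

Let φ = (◇p ∧ p) ∨ (r ∧ □r). Evaluate φ at each world:
  a (successors {a, b, c, d}): φ is false.
  b (successors {b}): φ is true.
  c (successors {c, d}): φ is false.
  d (successors {a, b, d}): φ is true.
For instance, at a:
  At a: ◇p ∧ p is false, r ∧ □r is false, so (◇p ∧ p) ∨ (r ∧ □r) is false.
    At a: ◇p is true, p is false, so ◇p ∧ p is false.
      At a: ◇p requires p at some successor in {a, b, c, d}.
        p holds at b, so ◇p is true at a.
    At a: r is false, □r is false, so r ∧ □r is false.
      At a: □r requires r at every successor {a, b, c, d}.
        r fails at a, so □r is false at a.
Satisfying worlds: {b, d}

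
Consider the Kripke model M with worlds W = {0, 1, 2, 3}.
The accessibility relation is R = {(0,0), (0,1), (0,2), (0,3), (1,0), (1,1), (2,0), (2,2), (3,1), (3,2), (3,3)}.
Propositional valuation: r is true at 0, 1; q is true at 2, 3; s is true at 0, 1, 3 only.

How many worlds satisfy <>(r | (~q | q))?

4

Recall that <>ψ holds at a world iff ψ holds at some accessible world.
Let φ = <>(r | (~q | q)). Evaluate φ at each world:
  0 (successors {0, 1, 2, 3}): φ is true.
  1 (successors {0, 1}): φ is true.
  2 (successors {0, 2}): φ is true.
  3 (successors {1, 2, 3}): φ is true.
For instance, at 2:
  At 2: <>(r | (~q | q)) requires r | (~q | q) at some successor in {0, 2}.
    r | (~q | q) holds at 0, so <>(r | (~q | q)) is true at 2.
Satisfying worlds: {0, 1, 2, 3}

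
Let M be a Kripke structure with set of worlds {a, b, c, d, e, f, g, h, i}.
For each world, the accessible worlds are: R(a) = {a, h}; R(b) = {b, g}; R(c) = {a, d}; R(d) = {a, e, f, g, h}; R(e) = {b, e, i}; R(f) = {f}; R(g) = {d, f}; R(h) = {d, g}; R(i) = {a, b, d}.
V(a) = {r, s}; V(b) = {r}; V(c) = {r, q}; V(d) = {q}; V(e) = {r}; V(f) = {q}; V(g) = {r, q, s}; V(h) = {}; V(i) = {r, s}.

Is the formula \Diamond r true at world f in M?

Recall that \Diamond ψ holds at a world iff ψ holds at some accessible world.
At f: \Diamond r requires r at some successor in {f}.
  At f: r is false.
So \Diamond r is false at f.

No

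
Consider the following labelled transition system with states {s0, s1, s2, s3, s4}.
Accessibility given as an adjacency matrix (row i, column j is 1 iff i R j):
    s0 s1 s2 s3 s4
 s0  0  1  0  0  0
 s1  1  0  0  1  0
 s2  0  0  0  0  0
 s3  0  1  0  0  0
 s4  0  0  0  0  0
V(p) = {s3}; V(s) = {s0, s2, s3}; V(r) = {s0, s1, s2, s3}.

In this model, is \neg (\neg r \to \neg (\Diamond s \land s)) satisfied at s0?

No

At s0: \neg r \to \neg (\Diamond s \land s) is true, so \neg (\neg r \to \neg (\Diamond s \land s)) is false.
  At s0: \neg r is false, \neg (\Diamond s \land s) is true, so \neg r \to \neg (\Diamond s \land s) is true.
    At s0: \Diamond s \land s is false, so \neg (\Diamond s \land s) is true.
      At s0: \Diamond s is false, s is true, so \Diamond s \land s is false.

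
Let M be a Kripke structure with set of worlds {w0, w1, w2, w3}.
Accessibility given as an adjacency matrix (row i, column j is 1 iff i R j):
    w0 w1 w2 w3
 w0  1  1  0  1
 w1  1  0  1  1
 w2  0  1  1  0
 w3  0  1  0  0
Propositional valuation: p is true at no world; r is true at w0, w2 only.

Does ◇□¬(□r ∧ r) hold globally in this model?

Yes

Let φ = ◇□¬(□r ∧ r). Evaluate φ at each world:
  w0 (successors {w0, w1, w3}): φ is true.
  w1 (successors {w0, w2, w3}): φ is true.
  w2 (successors {w1, w2}): φ is true.
  w3 (successors {w1}): φ is true.
For instance, at w2:
  At w2: ◇□¬(□r ∧ r) requires □¬(□r ∧ r) at some successor in {w1, w2}.
    □¬(□r ∧ r) holds at w1, so ◇□¬(□r ∧ r) is true at w2.
      At w1: □¬(□r ∧ r) requires ¬(□r ∧ r) at every successor {w0, w2, w3}.
        At w0: ¬(□r ∧ r) is true.
        At w2: ¬(□r ∧ r) is true.
        At w3: ¬(□r ∧ r) is true.
      So □¬(□r ∧ r) is true at w1.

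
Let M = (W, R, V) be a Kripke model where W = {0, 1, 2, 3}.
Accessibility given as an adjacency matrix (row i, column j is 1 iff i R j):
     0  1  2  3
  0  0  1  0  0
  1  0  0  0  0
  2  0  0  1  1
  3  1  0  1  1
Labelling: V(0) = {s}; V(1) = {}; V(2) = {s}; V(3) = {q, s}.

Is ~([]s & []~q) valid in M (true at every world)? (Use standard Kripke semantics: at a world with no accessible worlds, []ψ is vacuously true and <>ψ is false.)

No

Recall that []ψ holds at a world iff ψ holds at every accessible world, and <>ψ holds iff ψ holds at some accessible world.
Let φ = ~([]s & []~q). Evaluate φ at each world:
  0 (successors {1}): φ is true.
  1 (successors ∅): φ is false.
  2 (successors {2, 3}): φ is true.
  3 (successors {0, 2, 3}): φ is true.
Detail at 1 (counterexample):
  At 1: []s & []~q is true, so ~([]s & []~q) is false.
    At 1: []s is true, []~q is true, so []s & []~q is true.
      At 1: no accessible worlds, so []s holds vacuously.
      At 1: no accessible worlds, so []~q holds vacuously.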